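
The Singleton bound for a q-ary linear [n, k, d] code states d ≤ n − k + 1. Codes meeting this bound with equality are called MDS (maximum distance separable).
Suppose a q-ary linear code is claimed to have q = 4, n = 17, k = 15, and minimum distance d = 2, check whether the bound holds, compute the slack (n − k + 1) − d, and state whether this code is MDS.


Singleton RHS = n − k + 1 = 3, slack = 1, bound satisfied, not MDS.

Singleton bound: d ≤ n − k + 1.
Here n = 17, k = 15, so n − k + 1 = 3.
Given d = 2, check d ≤ 3: YES.
Slack = (n − k + 1) − d = 1.
The code is NOT MDS (slack = 1 > 0).
Description: the claimed parameters are [17, 15, 2]_4; such a code would be non-MDS.


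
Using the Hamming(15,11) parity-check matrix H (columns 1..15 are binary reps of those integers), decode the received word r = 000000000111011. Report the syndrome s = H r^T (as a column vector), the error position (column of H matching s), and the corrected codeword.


s = (1, 1, 0, 0)^T, error position = 12, corrected codeword c = 000000000110011

Compute s = H r^T mod 2 one row at a time:
  s_1 = 0 + 0 + 1 + 1 + 1 + 0 + 1 + 1 = 5 ≡ 1 (mod 2).
  s_2 = 0 + 0 + 0 + 0 + 1 + 0 + 1 + 1 = 3 ≡ 1 (mod 2).
  s_3 = 0 + 0 + 0 + 0 + 1 + 1 + 1 + 1 = 4 ≡ 0 (mod 2).
  s_4 = 0 + 0 + 0 + 0 + 0 + 1 + 0 + 1 = 2 ≡ 0 (mod 2).
s = (1, 1, 0, 0)^T — this equals column 12 of H (binary 1100), so error is at position 12.
Correct: flip bit 12 of r = 000000000111011 to get c = 000000000110011.


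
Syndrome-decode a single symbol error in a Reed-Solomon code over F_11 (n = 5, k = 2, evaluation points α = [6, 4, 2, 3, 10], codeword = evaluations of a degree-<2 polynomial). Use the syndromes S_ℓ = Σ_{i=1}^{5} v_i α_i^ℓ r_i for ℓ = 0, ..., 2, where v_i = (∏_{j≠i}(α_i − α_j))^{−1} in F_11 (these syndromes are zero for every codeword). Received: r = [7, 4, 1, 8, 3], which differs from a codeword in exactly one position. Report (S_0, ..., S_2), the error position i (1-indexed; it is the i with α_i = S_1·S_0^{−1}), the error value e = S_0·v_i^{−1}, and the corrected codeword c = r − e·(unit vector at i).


S = (6, 5, 6), error at position 5, error magnitude e = 1, c = [7, 4, 1, 8, 2].

Step 1: column multipliers v_i = (∏_{j≠i}(α_i − α_j))^{−1} mod 11.
  i = 1 (α = 6): (6−4)(6−2)(6−3)(6−10) = 2·4·3·(−4) = −96 ≡ 3, so v_1 = 3^{−1} = 4 (mod 11).
  i = 2 (α = 4): (4−6)(4−2)(4−3)(4−10) = (−2)·2·1·(−6) = 24 ≡ 2, so v_2 = 2^{−1} = 6 (mod 11).
  i = 3 (α = 2): (2−6)(2−4)(2−3)(2−10) = (−4)·(−2)·(−1)·(−8) = 64 ≡ 9, so v_3 = 9^{−1} = 5 (mod 11).
  i = 4 (α = 3): (3−6)(3−4)(3−2)(3−10) = (−3)·(−1)·1·(−7) = −21 ≡ 1, so v_4 = 1^{−1} = 1 (mod 11).
  i = 5 (α = 10): (10−6)(10−4)(10−2)(10−3) = 4·6·8·7 = 1344 ≡ 2, so v_5 = 2^{−1} = 6 (mod 11).
  v = [4, 6, 5, 1, 6].
Step 2: syndromes of r = [7, 4, 1, 8, 3] (all sums mod 11).
  S_0 = Σ v_i r_i = 4·7 + 6·4 + 5·1 + 1·8 + 6·3 = 83 ≡ 6.
  S_1 = Σ v_i α_i r_i = 4·6·7 + 6·4·4 + 5·2·1 + 1·3·8 + 6·10·3 = 478 ≡ 5.
  α_i^2 mod 11 = [3, 5, 4, 9, 1].
  S_2 = Σ v_i α_i^2 r_i = 4·3·7 + 6·5·4 + 5·4·1 + 1·9·8 + 6·1·3 = 314 ≡ 6.
  S = (6, 5, 6) ≠ 0, so r is not a codeword (an error is present).
Step 3: locate the error. For a single error e at position i, S_ℓ = v_i·e·α_i^ℓ, so α_err = S_1/S_0.
  S_0^{−1} = 6^{−1} = 2 (mod 11), so α_err = 5·2 = 10 ≡ 10 = α_5. Error position i = 5.
  Consistency check: S_2/S_1 = 6·9 = 54 ≡ 10 = α_err ✓ (single-error assumption holds).
Step 4: error magnitude e = S_0/v_5 = S_0·∏_{j≠5}(α_5 − α_j) = 6·2 = 12 ≡ 1 (mod 11).
Step 5: correct position 5: c_5 = r_5 − e = 3 − 1 ≡ 2 (mod 11). Hence c = [7, 4, 1, 8, 2].
  Check: interpolating c through the α_i gives m(x) = 9 + 7·x (degree < 2) with m(α_i) = c_i for every i, so c is indeed a codeword.


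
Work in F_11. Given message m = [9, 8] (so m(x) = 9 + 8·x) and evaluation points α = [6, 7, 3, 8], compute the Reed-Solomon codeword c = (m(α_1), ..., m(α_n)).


c = [2, 10, 0, 7]

Message polynomial: m(x) = 9 + 8·x (mod 11).
For each evaluation point α_i, compute m(α_i) mod 11:
  α_1 = 6: Horner steps 8 → 2, so m(6) = 2.
  α_2 = 7: Horner steps 8 → 10, so m(7) = 10.
  α_3 = 3: Horner steps 8 → 0, so m(3) = 0.
  α_4 = 8: Horner steps 8 → 7, so m(8) = 7.
Codeword c = [2, 10, 0, 7] ∈ F_11^4.


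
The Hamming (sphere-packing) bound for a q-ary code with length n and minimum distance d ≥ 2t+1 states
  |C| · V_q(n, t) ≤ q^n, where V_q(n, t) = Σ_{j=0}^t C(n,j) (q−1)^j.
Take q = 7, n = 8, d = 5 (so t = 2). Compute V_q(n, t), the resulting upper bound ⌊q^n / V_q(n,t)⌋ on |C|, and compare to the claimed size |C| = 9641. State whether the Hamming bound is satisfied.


V_q(n, t) = 1057, q^n = 5764801, Hamming bound = 5453, |C| = 9641 > bound (violated).

Step 1: Compute V_q(n, t) = Σ_{j=0}^2 C(n, j) (q−1)^j.
  j = 0: C(8,0)·(6)^0 = 1·1 = 1.
  j = 1: C(8,1)·(6)^1 = 8·6 = 48.
  j = 2: C(8,2)·(6)^2 = 28·36 = 1008.
  V_q(n, t) = 1 + 48 + 1008 = 1057.
Step 2: q^n = 7^8 = 5764801.
Step 3: Hamming bound ⌊q^n / V_q(n,t)⌋ = ⌊5764801/1057⌋ = 5453.
Step 4: Compare |C| = 9641 to 5453: violated.
The claimed |C| lies above the Hamming bound, so no 7-ary code of length 8 with d ≥ 5 can have 9641 codewords.


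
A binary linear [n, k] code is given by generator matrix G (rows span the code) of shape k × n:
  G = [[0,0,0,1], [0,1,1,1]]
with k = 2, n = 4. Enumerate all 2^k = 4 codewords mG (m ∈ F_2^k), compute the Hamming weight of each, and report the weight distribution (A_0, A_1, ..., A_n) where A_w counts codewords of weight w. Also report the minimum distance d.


Weight distribution: A_0 = 1, A_1 = 1, A_2 = 1, A_3 = 1. Minimum distance d = 1.

Enumerate all 2^2 = 4 messages m ∈ F_2^2.
For each, compute codeword c = mG in F_2^4, then tally its weight.
  m = 00 → c = 0000, weight = 0.
  m = 10 → c = 0001, weight = 1.
  m = 01 → c = 0111, weight = 3.
  m = 11 → c = 0110, weight = 2.
Tally weights:
  weight 0: 1 codewords.
  weight 1: 1 codewords.
  weight 2: 1 codewords.
  weight 3: 1 codewords.
Minimum distance d = smallest w > 0 with A_w > 0 = 1.
Sanity: Σ A_w = 4 = 2^2 = 4 ✓.


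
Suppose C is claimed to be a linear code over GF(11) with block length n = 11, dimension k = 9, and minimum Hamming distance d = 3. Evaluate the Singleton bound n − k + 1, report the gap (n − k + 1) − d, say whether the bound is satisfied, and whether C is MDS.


Singleton RHS = n − k + 1 = 3, slack = 0, bound satisfied, MDS.

Singleton bound: d ≤ n − k + 1.
Here n = 11, k = 9, so n − k + 1 = 3.
Given d = 3, check d ≤ 3: YES.
Slack = (n − k + 1) − d = 0.
The code is MDS (slack = 0).
Description: the claimed parameters are [11, 9, 3]_11; such a code would be MDS (meets Singleton bound).


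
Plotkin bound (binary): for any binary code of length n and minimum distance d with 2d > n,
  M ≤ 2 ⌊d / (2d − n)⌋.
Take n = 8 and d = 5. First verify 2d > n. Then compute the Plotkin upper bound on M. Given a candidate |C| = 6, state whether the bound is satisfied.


Plotkin bound M ≤ 4; given |C| = 6 > bound (violated).

Check applicability: 2d = 10, n = 8.
2d − n = 2 > 0, so Plotkin applies.
Compute d/(2d−n) = 5/2 ≈ 2.5000.
⌊d/(2d−n)⌋ = 2.
Plotkin bound: M ≤ 2·2 = 4.
Given |C| = 6, check: VIOLATED.
This |C| is above the Plotkin bound, so no binary code with n = 8, d = 5 and 6 codewords exists.


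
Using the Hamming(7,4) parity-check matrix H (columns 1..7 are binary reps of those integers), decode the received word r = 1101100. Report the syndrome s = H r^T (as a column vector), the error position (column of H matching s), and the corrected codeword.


s = (0, 1, 0)^T, error position = 2, corrected codeword c = 1001100

Compute s = H r^T mod 2 one row at a time:
  s_1 = 1 + 1 + 0 + 0 = 2 ≡ 0 (mod 2).
  s_2 = 1 + 0 + 0 + 0 = 1 ≡ 1 (mod 2).
  s_3 = 1 + 0 + 1 + 0 = 2 ≡ 0 (mod 2).
s = (0, 1, 0)^T — this equals column 2 of H (binary 010), so error is at position 2.
Correct: flip bit 2 of r = 1101100 to get c = 1001100.


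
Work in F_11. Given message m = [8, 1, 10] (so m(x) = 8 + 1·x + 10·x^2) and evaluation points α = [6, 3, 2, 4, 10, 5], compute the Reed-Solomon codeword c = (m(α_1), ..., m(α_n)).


c = [0, 2, 6, 7, 6, 10]

Message polynomial: m(x) = 8 + 1·x + 10·x^2 (mod 11).
For each evaluation point α_i, compute m(α_i) mod 11:
  α_1 = 6: Horner steps 10 → 6 → 0, so m(6) = 0.
  α_2 = 3: Horner steps 10 → 9 → 2, so m(3) = 2.
  α_3 = 2: Horner steps 10 → 10 → 6, so m(2) = 6.
  α_4 = 4: Horner steps 10 → 8 → 7, so m(4) = 7.
  α_5 = 10: Horner steps 10 → 2 → 6, so m(10) = 6.
  α_6 = 5: Horner steps 10 → 7 → 10, so m(5) = 10.
Codeword c = [0, 2, 6, 7, 6, 10] ∈ F_11^6.


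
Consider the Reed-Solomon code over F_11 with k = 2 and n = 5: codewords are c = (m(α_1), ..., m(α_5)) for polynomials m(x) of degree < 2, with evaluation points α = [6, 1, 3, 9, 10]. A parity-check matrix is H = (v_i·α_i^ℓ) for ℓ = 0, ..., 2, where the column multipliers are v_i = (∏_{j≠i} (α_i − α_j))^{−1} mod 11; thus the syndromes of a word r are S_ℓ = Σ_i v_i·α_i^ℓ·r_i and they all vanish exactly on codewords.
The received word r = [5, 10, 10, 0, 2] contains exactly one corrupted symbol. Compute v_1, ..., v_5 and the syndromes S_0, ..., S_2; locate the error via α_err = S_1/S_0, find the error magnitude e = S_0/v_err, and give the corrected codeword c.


S = (3, 3, 3), error at position 2, error magnitude e = 4, c = [5, 6, 10, 0, 2].

Step 1: column multipliers v_i = (∏_{j≠i}(α_i − α_j))^{−1} mod 11.
  i = 1 (α = 6): (6−1)(6−3)(6−9)(6−10) = 5·3·(−3)·(−4) = 180 ≡ 4, so v_1 = 4^{−1} = 3 (mod 11).
  i = 2 (α = 1): (1−6)(1−3)(1−9)(1−10) = (−5)·(−2)·(−8)·(−9) = 720 ≡ 5, so v_2 = 5^{−1} = 9 (mod 11).
  i = 3 (α = 3): (3−6)(3−1)(3−9)(3−10) = (−3)·2·(−6)·(−7) = −252 ≡ 1, so v_3 = 1^{−1} = 1 (mod 11).
  i = 4 (α = 9): (9−6)(9−1)(9−3)(9−10) = 3·8·6·(−1) = −144 ≡ 10, so v_4 = 10^{−1} = 10 (mod 11).
  i = 5 (α = 10): (10−6)(10−1)(10−3)(10−9) = 4·9·7·1 = 252 ≡ 10, so v_5 = 10^{−1} = 10 (mod 11).
  v = [3, 9, 1, 10, 10].
Step 2: syndromes of r = [5, 10, 10, 0, 2] (all sums mod 11).
  S_0 = Σ v_i r_i = 3·5 + 9·10 + 1·10 + 10·0 + 10·2 = 135 ≡ 3.
  S_1 = Σ v_i α_i r_i = 3·6·5 + 9·1·10 + 1·3·10 + 10·9·0 + 10·10·2 = 410 ≡ 3.
  α_i^2 mod 11 = [3, 1, 9, 4, 1].
  S_2 = Σ v_i α_i^2 r_i = 3·3·5 + 9·1·10 + 1·9·10 + 10·4·0 + 10·1·2 = 245 ≡ 3.
  S = (3, 3, 3) ≠ 0, so r is not a codeword (an error is present).
Step 3: locate the error. For a single error e at position i, S_ℓ = v_i·e·α_i^ℓ, so α_err = S_1/S_0.
  S_0^{−1} = 3^{−1} = 4 (mod 11), so α_err = 3·4 = 12 ≡ 1 = α_2. Error position i = 2.
  Consistency check: S_2/S_1 = 3·4 = 12 ≡ 1 = α_err ✓ (single-error assumption holds).
Step 4: error magnitude e = S_0/v_2 = S_0·∏_{j≠2}(α_2 − α_j) = 3·5 = 15 ≡ 4 (mod 11).
Step 5: correct position 2: c_2 = r_2 − e = 10 − 4 ≡ 6 (mod 11). Hence c = [5, 6, 10, 0, 2].
  Check: interpolating c through the α_i gives m(x) = 4 + 2·x (degree < 2) with m(α_i) = c_i for every i, so c is indeed a codeword.


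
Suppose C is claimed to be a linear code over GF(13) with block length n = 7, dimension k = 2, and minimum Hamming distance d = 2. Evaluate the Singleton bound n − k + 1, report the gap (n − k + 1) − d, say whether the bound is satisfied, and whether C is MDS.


Singleton RHS = n − k + 1 = 6, slack = 4, bound satisfied, not MDS.

Singleton bound: d ≤ n − k + 1.
Here n = 7, k = 2, so n − k + 1 = 6.
Given d = 2, check d ≤ 6: YES.
Slack = (n − k + 1) − d = 4.
The code is NOT MDS (slack = 4 > 0).
Description: the claimed parameters are [7, 2, 2]_13; such a code would be non-MDS.


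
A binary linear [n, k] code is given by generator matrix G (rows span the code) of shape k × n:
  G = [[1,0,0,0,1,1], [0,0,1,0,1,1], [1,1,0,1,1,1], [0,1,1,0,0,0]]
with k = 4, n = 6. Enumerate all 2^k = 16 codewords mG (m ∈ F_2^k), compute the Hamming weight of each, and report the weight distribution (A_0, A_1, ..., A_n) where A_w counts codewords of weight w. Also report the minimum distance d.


Weight distribution: A_0 = 1, A_2 = 6, A_3 = 4, A_4 = 1, A_5 = 4. Minimum distance d = 2.

Enumerate all 2^4 = 16 messages m ∈ F_2^4.
For each, compute codeword c = mG in F_2^6, then tally its weight.
  m = 0000 → c = 000000, weight = 0.
  m = 1000 → c = 100011, weight = 3.
  m = 0100 → c = 001011, weight = 3.
  m = 1100 → c = 101000, weight = 2.
  m = 0010 → c = 110111, weight = 5.
  m = 1010 → c = 010100, weight = 2.
  m = 0110 → c = 111100, weight = 4.
  m = 1110 → c = 011111, weight = 5.
  m = 0001 → c = 011000, weight = 2.
  m = 1001 → c = 111011, weight = 5.
  m = 0101 → c = 010011, weight = 3.
  m = 1101 → c = 110000, weight = 2.
  m = 0011 → c = 101111, weight = 5.
  m = 1011 → c = 001100, weight = 2.
  m = 0111 → c = 100100, weight = 2.
  m = 1111 → c = 000111, weight = 3.
Tally weights:
  weight 0: 1 codewords.
  weight 2: 6 codewords.
  weight 3: 4 codewords.
  weight 4: 1 codewords.
  weight 5: 4 codewords.
Minimum distance d = smallest w > 0 with A_w > 0 = 2.
Sanity: Σ A_w = 16 = 2^4 = 16 ✓.


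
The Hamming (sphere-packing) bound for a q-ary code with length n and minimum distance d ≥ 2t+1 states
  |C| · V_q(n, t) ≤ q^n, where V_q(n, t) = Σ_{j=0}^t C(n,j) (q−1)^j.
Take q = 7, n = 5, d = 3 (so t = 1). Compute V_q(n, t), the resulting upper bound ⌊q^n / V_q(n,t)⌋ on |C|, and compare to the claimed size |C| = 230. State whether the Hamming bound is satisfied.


V_q(n, t) = 31, q^n = 16807, Hamming bound = 542, |C| = 230 ≤ bound (satisfied).

Step 1: Compute V_q(n, t) = Σ_{j=0}^1 C(n, j) (q−1)^j.
  j = 0: C(5,0)·(6)^0 = 1·1 = 1.
  j = 1: C(5,1)·(6)^1 = 5·6 = 30.
  V_q(n, t) = 1 + 30 = 31.
Step 2: q^n = 7^5 = 16807.
Step 3: Hamming bound ⌊q^n / V_q(n,t)⌋ = ⌊16807/31⌋ = 542.
Step 4: Compare |C| = 230 to 542: satisfied.
The claimed |C| lies below the Hamming bound.


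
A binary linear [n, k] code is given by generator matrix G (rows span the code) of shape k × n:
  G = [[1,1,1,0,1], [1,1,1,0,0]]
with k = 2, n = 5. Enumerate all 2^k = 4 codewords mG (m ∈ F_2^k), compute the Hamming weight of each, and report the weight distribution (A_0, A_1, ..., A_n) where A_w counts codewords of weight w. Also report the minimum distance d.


Weight distribution: A_0 = 1, A_1 = 1, A_3 = 1, A_4 = 1. Minimum distance d = 1.

Enumerate all 2^2 = 4 messages m ∈ F_2^2.
For each, compute codeword c = mG in F_2^5, then tally its weight.
  m = 00 → c = 00000, weight = 0.
  m = 10 → c = 11101, weight = 4.
  m = 01 → c = 11100, weight = 3.
  m = 11 → c = 00001, weight = 1.
Tally weights:
  weight 0: 1 codewords.
  weight 1: 1 codewords.
  weight 3: 1 codewords.
  weight 4: 1 codewords.
Minimum distance d = smallest w > 0 with A_w > 0 = 1.
Sanity: Σ A_w = 4 = 2^2 = 4 ✓.


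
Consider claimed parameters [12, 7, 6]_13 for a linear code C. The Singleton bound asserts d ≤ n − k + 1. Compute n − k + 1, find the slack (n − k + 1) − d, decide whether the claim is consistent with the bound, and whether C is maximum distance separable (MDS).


Singleton RHS = n − k + 1 = 6, slack = 0, bound satisfied, MDS.

Singleton bound: d ≤ n − k + 1.
Here n = 12, k = 7, so n − k + 1 = 6.
Given d = 6, check d ≤ 6: YES.
Slack = (n − k + 1) − d = 0.
The code is MDS (slack = 0).
Description: the claimed parameters are [12, 7, 6]_13; such a code would be MDS (meets Singleton bound).


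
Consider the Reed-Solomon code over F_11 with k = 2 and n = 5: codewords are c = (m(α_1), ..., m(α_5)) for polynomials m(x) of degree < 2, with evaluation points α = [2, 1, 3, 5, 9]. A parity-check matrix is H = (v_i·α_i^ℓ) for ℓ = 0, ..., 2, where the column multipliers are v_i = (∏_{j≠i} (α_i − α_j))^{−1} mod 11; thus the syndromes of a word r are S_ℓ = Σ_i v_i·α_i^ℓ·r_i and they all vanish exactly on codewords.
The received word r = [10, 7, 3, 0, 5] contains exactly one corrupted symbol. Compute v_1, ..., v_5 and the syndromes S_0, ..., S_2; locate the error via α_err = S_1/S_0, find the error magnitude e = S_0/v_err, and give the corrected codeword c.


S = (5, 5, 5), error at position 2, error magnitude e = 1, c = [10, 6, 3, 0, 5].

Step 1: column multipliers v_i = (∏_{j≠i}(α_i − α_j))^{−1} mod 11.
  i = 1 (α = 2): (2−1)(2−3)(2−5)(2−9) = 1·(−1)·(−3)·(−7) = −21 ≡ 1, so v_1 = 1^{−1} = 1 (mod 11).
  i = 2 (α = 1): (1−2)(1−3)(1−5)(1−9) = (−1)·(−2)·(−4)·(−8) = 64 ≡ 9, so v_2 = 9^{−1} = 5 (mod 11).
  i = 3 (α = 3): (3−2)(3−1)(3−5)(3−9) = 1·2·(−2)·(−6) = 24 ≡ 2, so v_3 = 2^{−1} = 6 (mod 11).
  i = 4 (α = 5): (5−2)(5−1)(5−3)(5−9) = 3·4·2·(−4) = −96 ≡ 3, so v_4 = 3^{−1} = 4 (mod 11).
  i = 5 (α = 9): (9−2)(9−1)(9−3)(9−5) = 7·8·6·4 = 1344 ≡ 2, so v_5 = 2^{−1} = 6 (mod 11).
  v = [1, 5, 6, 4, 6].
Step 2: syndromes of r = [10, 7, 3, 0, 5] (all sums mod 11).
  S_0 = Σ v_i r_i = 1·10 + 5·7 + 6·3 + 4·0 + 6·5 = 93 ≡ 5.
  S_1 = Σ v_i α_i r_i = 1·2·10 + 5·1·7 + 6·3·3 + 4·5·0 + 6·9·5 = 379 ≡ 5.
  α_i^2 mod 11 = [4, 1, 9, 3, 4].
  S_2 = Σ v_i α_i^2 r_i = 1·4·10 + 5·1·7 + 6·9·3 + 4·3·0 + 6·4·5 = 357 ≡ 5.
  S = (5, 5, 5) ≠ 0, so r is not a codeword (an error is present).
Step 3: locate the error. For a single error e at position i, S_ℓ = v_i·e·α_i^ℓ, so α_err = S_1/S_0.
  S_0^{−1} = 5^{−1} = 9 (mod 11), so α_err = 5·9 = 45 ≡ 1 = α_2. Error position i = 2.
  Consistency check: S_2/S_1 = 5·9 = 45 ≡ 1 = α_err ✓ (single-error assumption holds).
Step 4: error magnitude e = S_0/v_2 = S_0·∏_{j≠2}(α_2 − α_j) = 5·9 = 45 ≡ 1 (mod 11).
Step 5: correct position 2: c_2 = r_2 − e = 7 − 1 ≡ 6 (mod 11). Hence c = [10, 6, 3, 0, 5].
  Check: interpolating c through the α_i gives m(x) = 2 + 4·x (degree < 2) with m(α_i) = c_i for every i, so c is indeed a codeword.


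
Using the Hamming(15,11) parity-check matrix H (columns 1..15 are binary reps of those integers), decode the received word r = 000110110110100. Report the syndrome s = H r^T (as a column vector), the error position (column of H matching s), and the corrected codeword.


s = (0, 0, 1, 0)^T, error position = 2, corrected codeword c = 010110110110100

Compute s = H r^T mod 2 one row at a time:
  s_1 = 1 + 0 + 1 + 1 + 0 + 1 + 0 + 0 = 4 ≡ 0 (mod 2).
  s_2 = 1 + 1 + 0 + 1 + 0 + 1 + 0 + 0 = 4 ≡ 0 (mod 2).
  s_3 = 0 + 0 + 0 + 1 + 1 + 1 + 0 + 0 = 3 ≡ 1 (mod 2).
  s_4 = 0 + 0 + 1 + 1 + 0 + 1 + 1 + 0 = 4 ≡ 0 (mod 2).
s = (0, 0, 1, 0)^T — this equals column 2 of H (binary 0010), so error is at position 2.
Correct: flip bit 2 of r = 000110110110100 to get c = 010110110110100.


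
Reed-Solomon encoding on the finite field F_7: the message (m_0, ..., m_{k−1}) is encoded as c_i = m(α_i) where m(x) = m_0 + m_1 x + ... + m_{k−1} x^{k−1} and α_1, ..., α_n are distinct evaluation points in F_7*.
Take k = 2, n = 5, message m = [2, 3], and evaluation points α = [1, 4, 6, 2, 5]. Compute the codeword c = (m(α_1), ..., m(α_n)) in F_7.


c = [5, 0, 6, 1, 3]

Message polynomial: m(x) = 2 + 3·x (mod 7).
For each evaluation point α_i, compute m(α_i) mod 7:
  α_1 = 1: Horner steps 3 → 5, so m(1) = 5.
  α_2 = 4: Horner steps 3 → 0, so m(4) = 0.
  α_3 = 6: Horner steps 3 → 6, so m(6) = 6.
  α_4 = 2: Horner steps 3 → 1, so m(2) = 1.
  α_5 = 5: Horner steps 3 → 3, so m(5) = 3.
Codeword c = [5, 0, 6, 1, 3] ∈ F_7^5.


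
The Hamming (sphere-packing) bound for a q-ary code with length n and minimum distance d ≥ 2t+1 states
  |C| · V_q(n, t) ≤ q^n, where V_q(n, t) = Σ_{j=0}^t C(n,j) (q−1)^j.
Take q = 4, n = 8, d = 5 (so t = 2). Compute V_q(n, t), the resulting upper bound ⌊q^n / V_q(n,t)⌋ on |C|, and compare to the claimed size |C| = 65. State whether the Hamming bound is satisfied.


V_q(n, t) = 277, q^n = 65536, Hamming bound = 236, |C| = 65 ≤ bound (satisfied).

Step 1: Compute V_q(n, t) = Σ_{j=0}^2 C(n, j) (q−1)^j.
  j = 0: C(8,0)·(3)^0 = 1·1 = 1.
  j = 1: C(8,1)·(3)^1 = 8·3 = 24.
  j = 2: C(8,2)·(3)^2 = 28·9 = 252.
  V_q(n, t) = 1 + 24 + 252 = 277.
Step 2: q^n = 4^8 = 65536.
Step 3: Hamming bound ⌊q^n / V_q(n,t)⌋ = ⌊65536/277⌋ = 236.
Step 4: Compare |C| = 65 to 236: satisfied.
The claimed |C| lies below the Hamming bound.


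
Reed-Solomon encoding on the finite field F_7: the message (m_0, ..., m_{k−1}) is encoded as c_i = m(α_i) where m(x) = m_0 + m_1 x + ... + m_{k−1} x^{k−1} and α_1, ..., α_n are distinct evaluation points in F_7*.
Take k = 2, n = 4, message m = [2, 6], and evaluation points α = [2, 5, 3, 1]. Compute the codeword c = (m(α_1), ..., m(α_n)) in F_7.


c = [0, 4, 6, 1]

Message polynomial: m(x) = 2 + 6·x (mod 7).
For each evaluation point α_i, compute m(α_i) mod 7:
  α_1 = 2: Horner steps 6 → 0, so m(2) = 0.
  α_2 = 5: Horner steps 6 → 4, so m(5) = 4.
  α_3 = 3: Horner steps 6 → 6, so m(3) = 6.
  α_4 = 1: Horner steps 6 → 1, so m(1) = 1.
Codeword c = [0, 4, 6, 1] ∈ F_7^4.


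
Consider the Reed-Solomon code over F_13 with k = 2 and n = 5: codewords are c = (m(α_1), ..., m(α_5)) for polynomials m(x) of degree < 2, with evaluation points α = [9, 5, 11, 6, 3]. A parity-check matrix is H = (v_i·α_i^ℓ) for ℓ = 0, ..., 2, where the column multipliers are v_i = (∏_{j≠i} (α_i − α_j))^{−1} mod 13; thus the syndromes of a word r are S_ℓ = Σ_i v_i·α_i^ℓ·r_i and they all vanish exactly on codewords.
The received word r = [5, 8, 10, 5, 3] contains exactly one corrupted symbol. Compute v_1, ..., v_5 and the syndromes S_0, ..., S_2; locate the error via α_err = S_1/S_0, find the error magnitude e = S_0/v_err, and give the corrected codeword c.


S = (11, 1, 6), error at position 4, error magnitude e = 1, c = [5, 8, 10, 4, 3].

Step 1: column multipliers v_i = (∏_{j≠i}(α_i − α_j))^{−1} mod 13.
  i = 1 (α = 9): (9−5)(9−11)(9−6)(9−3) = 4·(−2)·3·6 = −144 ≡ 12, so v_1 = 12^{−1} = 12 (mod 13).
  i = 2 (α = 5): (5−9)(5−11)(5−6)(5−3) = (−4)·(−6)·(−1)·2 = −48 ≡ 4, so v_2 = 4^{−1} = 10 (mod 13).
  i = 3 (α = 11): (11−9)(11−5)(11−6)(11−3) = 2·6·5·8 = 480 ≡ 12, so v_3 = 12^{−1} = 12 (mod 13).
  i = 4 (α = 6): (6−9)(6−5)(6−11)(6−3) = (−3)·1·(−5)·3 = 45 ≡ 6, so v_4 = 6^{−1} = 11 (mod 13).
  i = 5 (α = 3): (3−9)(3−5)(3−11)(3−6) = (−6)·(−2)·(−8)·(−3) = 288 ≡ 2, so v_5 = 2^{−1} = 7 (mod 13).
  v = [12, 10, 12, 11, 7].
Step 2: syndromes of r = [5, 8, 10, 5, 3] (all sums mod 13).
  S_0 = Σ v_i r_i = 12·5 + 10·8 + 12·10 + 11·5 + 7·3 = 336 ≡ 11.
  S_1 = Σ v_i α_i r_i = 12·9·5 + 10·5·8 + 12·11·10 + 11·6·5 + 7·3·3 = 2653 ≡ 1.
  α_i^2 mod 13 = [3, 12, 4, 10, 9].
  S_2 = Σ v_i α_i^2 r_i = 12·3·5 + 10·12·8 + 12·4·10 + 11·10·5 + 7·9·3 = 2359 ≡ 6.
  S = (11, 1, 6) ≠ 0, so r is not a codeword (an error is present).
Step 3: locate the error. For a single error e at position i, S_ℓ = v_i·e·α_i^ℓ, so α_err = S_1/S_0.
  S_0^{−1} = 11^{−1} = 6 (mod 13), so α_err = 1·6 = 6 ≡ 6 = α_4. Error position i = 4.
  Consistency check: S_2/S_1 = 6·1 = 6 ≡ 6 = α_err ✓ (single-error assumption holds).
Step 4: error magnitude e = S_0/v_4 = S_0·∏_{j≠4}(α_4 − α_j) = 11·6 = 66 ≡ 1 (mod 13).
Step 5: correct position 4: c_4 = r_4 − e = 5 − 1 ≡ 4 (mod 13). Hence c = [5, 8, 10, 4, 3].
  Check: interpolating c through the α_i gives m(x) = 2 + 9·x (degree < 2) with m(α_i) = c_i for every i, so c is indeed a codeword.


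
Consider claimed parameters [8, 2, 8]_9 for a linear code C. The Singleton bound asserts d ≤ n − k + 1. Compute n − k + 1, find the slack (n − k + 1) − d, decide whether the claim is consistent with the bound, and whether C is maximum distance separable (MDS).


Singleton RHS = n − k + 1 = 7, slack = -1, bound violated (no such code; not MDS).

Singleton bound: d ≤ n − k + 1.
Here n = 8, k = 2, so n − k + 1 = 7.
Given d = 8, check d ≤ 7: NO.
Slack = (n − k + 1) − d = -1.
The slack is negative: d = 8 exceeds n − k + 1 = 7 by 1, so the Singleton bound is violated and no linear [8, 2, 8]_9 code can exist. In particular it is not MDS (MDS requires d = n − k + 1 exactly).
Description: the claimed parameters are [8, 2, 8]_9; such a code would be impossible (violates the Singleton bound).


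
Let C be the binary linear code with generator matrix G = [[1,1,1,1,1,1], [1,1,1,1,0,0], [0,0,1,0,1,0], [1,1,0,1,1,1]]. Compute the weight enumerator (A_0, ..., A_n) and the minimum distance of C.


Weight distribution: A_0 = 1, A_1 = 3, A_2 = 3, A_3 = 2, A_4 = 3, A_5 = 3, A_6 = 1. Minimum distance d = 1.

Enumerate all 2^4 = 16 messages m ∈ F_2^4.
For each, compute codeword c = mG in F_2^6, then tally its weight.
  m = 0000 → c = 000000, weight = 0.
  m = 1000 → c = 111111, weight = 6.
  m = 0100 → c = 111100, weight = 4.
  m = 1100 → c = 000011, weight = 2.
  m = 0010 → c = 001010, weight = 2.
  m = 1010 → c = 110101, weight = 4.
  m = 0110 → c = 110110, weight = 4.
  m = 1110 → c = 001001, weight = 2.
  m = 0001 → c = 110111, weight = 5.
  m = 1001 → c = 001000, weight = 1.
  m = 0101 → c = 001011, weight = 3.
  m = 1101 → c = 110100, weight = 3.
  m = 0011 → c = 111101, weight = 5.
  m = 1011 → c = 000010, weight = 1.
  m = 0111 → c = 000001, weight = 1.
  m = 1111 → c = 111110, weight = 5.
Tally weights:
  weight 0: 1 codewords.
  weight 1: 3 codewords.
  weight 2: 3 codewords.
  weight 3: 2 codewords.
  weight 4: 3 codewords.
  weight 5: 3 codewords.
  weight 6: 1 codewords.
Minimum distance d = smallest w > 0 with A_w > 0 = 1.
Sanity: Σ A_w = 16 = 2^4 = 16 ✓.


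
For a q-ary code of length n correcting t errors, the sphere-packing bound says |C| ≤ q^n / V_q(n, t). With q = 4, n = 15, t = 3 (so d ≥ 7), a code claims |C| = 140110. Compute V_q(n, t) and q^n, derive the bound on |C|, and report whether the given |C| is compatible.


V_q(n, t) = 13276, q^n = 1073741824, Hamming bound = 80878, |C| = 140110 > bound (violated).

Step 1: Compute V_q(n, t) = Σ_{j=0}^3 C(n, j) (q−1)^j.
  j = 0: C(15,0)·(3)^0 = 1·1 = 1.
  j = 1: C(15,1)·(3)^1 = 15·3 = 45.
  j = 2: C(15,2)·(3)^2 = 105·9 = 945.
  j = 3: C(15,3)·(3)^3 = 455·27 = 12285.
  V_q(n, t) = 1 + 45 + 945 + 12285 = 13276.
Step 2: q^n = 4^15 = 1073741824.
Step 3: Hamming bound ⌊q^n / V_q(n,t)⌋ = ⌊1073741824/13276⌋ = 80878.
Step 4: Compare |C| = 140110 to 80878: violated.
The claimed |C| lies above the Hamming bound, so no 4-ary code of length 15 with d ≥ 7 can have 140110 codewords.


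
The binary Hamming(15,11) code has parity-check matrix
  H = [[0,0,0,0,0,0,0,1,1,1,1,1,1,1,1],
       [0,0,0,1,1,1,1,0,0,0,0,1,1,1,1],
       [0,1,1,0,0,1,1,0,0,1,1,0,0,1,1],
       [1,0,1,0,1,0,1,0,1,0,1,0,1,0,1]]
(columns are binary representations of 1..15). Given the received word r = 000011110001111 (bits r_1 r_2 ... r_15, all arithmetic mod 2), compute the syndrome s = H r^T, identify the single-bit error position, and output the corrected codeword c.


s = (1, 1, 0, 0)^T, error position = 12, corrected codeword c = 000011110000111

Compute s = H r^T mod 2 one row at a time:
  s_1 = 1 + 0 + 0 + 0 + 1 + 1 + 1 + 1 = 5 ≡ 1 (mod 2).
  s_2 = 0 + 1 + 1 + 1 + 1 + 1 + 1 + 1 = 7 ≡ 1 (mod 2).
  s_3 = 0 + 0 + 1 + 1 + 0 + 0 + 1 + 1 = 4 ≡ 0 (mod 2).
  s_4 = 0 + 0 + 1 + 1 + 0 + 0 + 1 + 1 = 4 ≡ 0 (mod 2).
s = (1, 1, 0, 0)^T — this equals column 12 of H (binary 1100), so error is at position 12.
Correct: flip bit 12 of r = 000011110001111 to get c = 000011110000111.


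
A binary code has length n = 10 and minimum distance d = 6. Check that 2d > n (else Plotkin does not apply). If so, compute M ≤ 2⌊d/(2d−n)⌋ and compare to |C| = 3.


Plotkin bound M ≤ 6; given |C| = 3 ≤ bound (satisfied).

Check applicability: 2d = 12, n = 10.
2d − n = 2 > 0, so Plotkin applies.
Compute d/(2d−n) = 6/2 ≈ 3.0000.
⌊d/(2d−n)⌋ = 3.
Plotkin bound: M ≤ 2·3 = 6.
Given |C| = 3, check: satisfied.
This |C| is below the Plotkin bound.


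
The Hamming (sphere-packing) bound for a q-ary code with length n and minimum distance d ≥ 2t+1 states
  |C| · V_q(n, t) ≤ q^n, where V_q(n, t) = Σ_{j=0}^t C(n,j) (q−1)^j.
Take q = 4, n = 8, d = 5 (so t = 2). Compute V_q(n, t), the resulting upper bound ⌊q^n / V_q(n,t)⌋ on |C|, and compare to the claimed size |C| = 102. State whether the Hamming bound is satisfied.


V_q(n, t) = 277, q^n = 65536, Hamming bound = 236, |C| = 102 ≤ bound (satisfied).

Step 1: Compute V_q(n, t) = Σ_{j=0}^2 C(n, j) (q−1)^j.
  j = 0: C(8,0)·(3)^0 = 1·1 = 1.
  j = 1: C(8,1)·(3)^1 = 8·3 = 24.
  j = 2: C(8,2)·(3)^2 = 28·9 = 252.
  V_q(n, t) = 1 + 24 + 252 = 277.
Step 2: q^n = 4^8 = 65536.
Step 3: Hamming bound ⌊q^n / V_q(n,t)⌋ = ⌊65536/277⌋ = 236.
Step 4: Compare |C| = 102 to 236: satisfied.
The claimed |C| lies below the Hamming bound.


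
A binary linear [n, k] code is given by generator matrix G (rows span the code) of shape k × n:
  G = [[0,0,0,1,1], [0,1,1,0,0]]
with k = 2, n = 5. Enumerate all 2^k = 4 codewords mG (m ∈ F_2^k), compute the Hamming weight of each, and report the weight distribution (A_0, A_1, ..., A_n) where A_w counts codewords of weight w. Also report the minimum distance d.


Weight distribution: A_0 = 1, A_2 = 2, A_4 = 1. Minimum distance d = 2.

Enumerate all 2^2 = 4 messages m ∈ F_2^2.
For each, compute codeword c = mG in F_2^5, then tally its weight.
  m = 00 → c = 00000, weight = 0.
  m = 10 → c = 00011, weight = 2.
  m = 01 → c = 01100, weight = 2.
  m = 11 → c = 01111, weight = 4.
Tally weights:
  weight 0: 1 codewords.
  weight 2: 2 codewords.
  weight 4: 1 codewords.
Minimum distance d = smallest w > 0 with A_w > 0 = 2.
Sanity: Σ A_w = 4 = 2^2 = 4 ✓.


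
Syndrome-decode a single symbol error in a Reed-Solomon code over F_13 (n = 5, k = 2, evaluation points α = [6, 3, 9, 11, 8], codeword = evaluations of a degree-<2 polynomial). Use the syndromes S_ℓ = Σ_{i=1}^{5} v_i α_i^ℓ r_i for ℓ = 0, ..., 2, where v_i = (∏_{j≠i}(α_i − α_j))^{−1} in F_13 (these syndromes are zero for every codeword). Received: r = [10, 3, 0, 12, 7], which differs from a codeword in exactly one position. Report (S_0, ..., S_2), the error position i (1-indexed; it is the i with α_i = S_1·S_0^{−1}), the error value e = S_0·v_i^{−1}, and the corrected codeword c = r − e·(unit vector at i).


S = (2, 12, 7), error at position 1, error magnitude e = 2, c = [8, 3, 0, 12, 7].

Step 1: column multipliers v_i = (∏_{j≠i}(α_i − α_j))^{−1} mod 13.
  i = 1 (α = 6): (6−3)(6−9)(6−11)(6−8) = 3·(−3)·(−5)·(−2) = −90 ≡ 1, so v_1 = 1^{−1} = 1 (mod 13).
  i = 2 (α = 3): (3−6)(3−9)(3−11)(3−8) = (−3)·(−6)·(−8)·(−5) = 720 ≡ 5, so v_2 = 5^{−1} = 8 (mod 13).
  i = 3 (α = 9): (9−6)(9−3)(9−11)(9−8) = 3·6·(−2)·1 = −36 ≡ 3, so v_3 = 3^{−1} = 9 (mod 13).
  i = 4 (α = 11): (11−6)(11−3)(11−9)(11−8) = 5·8·2·3 = 240 ≡ 6, so v_4 = 6^{−1} = 11 (mod 13).
  i = 5 (α = 8): (8−6)(8−3)(8−9)(8−11) = 2·5·(−1)·(−3) = 30 ≡ 4, so v_5 = 4^{−1} = 10 (mod 13).
  v = [1, 8, 9, 11, 10].
Step 2: syndromes of r = [10, 3, 0, 12, 7] (all sums mod 13).
  S_0 = Σ v_i r_i = 1·10 + 8·3 + 9·0 + 11·12 + 10·7 = 236 ≡ 2.
  S_1 = Σ v_i α_i r_i = 1·6·10 + 8·3·3 + 9·9·0 + 11·11·12 + 10·8·7 = 2144 ≡ 12.
  α_i^2 mod 13 = [10, 9, 3, 4, 12].
  S_2 = Σ v_i α_i^2 r_i = 1·10·10 + 8·9·3 + 9·3·0 + 11·4·12 + 10·12·7 = 1684 ≡ 7.
  S = (2, 12, 7) ≠ 0, so r is not a codeword (an error is present).
Step 3: locate the error. For a single error e at position i, S_ℓ = v_i·e·α_i^ℓ, so α_err = S_1/S_0.
  S_0^{−1} = 2^{−1} = 7 (mod 13), so α_err = 12·7 = 84 ≡ 6 = α_1. Error position i = 1.
  Consistency check: S_2/S_1 = 7·12 = 84 ≡ 6 = α_err ✓ (single-error assumption holds).
Step 4: error magnitude e = S_0/v_1 = S_0·∏_{j≠1}(α_1 − α_j) = 2·1 = 2 ≡ 2 (mod 13).
Step 5: correct position 1: c_1 = r_1 − e = 10 − 2 ≡ 8 (mod 13). Hence c = [8, 3, 0, 12, 7].
  Check: interpolating c through the α_i gives m(x) = 11 + 6·x (degree < 2) with m(α_i) = c_i for every i, so c is indeed a codeword.


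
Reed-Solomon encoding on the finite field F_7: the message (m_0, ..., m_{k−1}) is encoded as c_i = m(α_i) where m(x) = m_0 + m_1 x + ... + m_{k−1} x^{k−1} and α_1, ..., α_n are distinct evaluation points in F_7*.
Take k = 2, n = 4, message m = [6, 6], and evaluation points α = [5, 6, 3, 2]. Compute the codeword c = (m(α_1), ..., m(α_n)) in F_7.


c = [1, 0, 3, 4]

Message polynomial: m(x) = 6 + 6·x (mod 7).
For each evaluation point α_i, compute m(α_i) mod 7:
  α_1 = 5: Horner steps 6 → 1, so m(5) = 1.
  α_2 = 6: Horner steps 6 → 0, so m(6) = 0.
  α_3 = 3: Horner steps 6 → 3, so m(3) = 3.
  α_4 = 2: Horner steps 6 → 4, so m(2) = 4.
Codeword c = [1, 0, 3, 4] ∈ F_7^4.


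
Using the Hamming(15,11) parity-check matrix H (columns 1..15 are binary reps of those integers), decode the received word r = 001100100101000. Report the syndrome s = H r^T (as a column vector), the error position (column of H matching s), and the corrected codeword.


s = (0, 1, 1, 0)^T, error position = 6, corrected codeword c = 001101100101000

Compute s = H r^T mod 2 one row at a time:
  s_1 = 0 + 0 + 1 + 0 + 1 + 0 + 0 + 0 = 2 ≡ 0 (mod 2).
  s_2 = 1 + 0 + 0 + 1 + 1 + 0 + 0 + 0 = 3 ≡ 1 (mod 2).
  s_3 = 0 + 1 + 0 + 1 + 1 + 0 + 0 + 0 = 3 ≡ 1 (mod 2).
  s_4 = 0 + 1 + 0 + 1 + 0 + 0 + 0 + 0 = 2 ≡ 0 (mod 2).
s = (0, 1, 1, 0)^T — this equals column 6 of H (binary 0110), so error is at position 6.
Correct: flip bit 6 of r = 001100100101000 to get c = 001101100101000.


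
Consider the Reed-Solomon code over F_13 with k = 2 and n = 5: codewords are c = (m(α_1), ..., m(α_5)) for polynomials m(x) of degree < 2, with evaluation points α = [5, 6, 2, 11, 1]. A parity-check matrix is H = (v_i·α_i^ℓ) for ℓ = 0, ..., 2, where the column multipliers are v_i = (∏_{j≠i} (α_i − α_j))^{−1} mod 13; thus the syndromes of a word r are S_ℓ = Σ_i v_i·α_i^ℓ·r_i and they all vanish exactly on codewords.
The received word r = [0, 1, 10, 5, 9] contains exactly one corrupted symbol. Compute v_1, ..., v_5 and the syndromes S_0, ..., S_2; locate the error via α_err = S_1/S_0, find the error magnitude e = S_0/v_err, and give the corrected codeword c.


S = (10, 6, 1), error at position 4, error magnitude e = 12, c = [0, 1, 10, 6, 9].

Step 1: column multipliers v_i = (∏_{j≠i}(α_i − α_j))^{−1} mod 13.
  i = 1 (α = 5): (5−6)(5−2)(5−11)(5−1) = (−1)·3·(−6)·4 = 72 ≡ 7, so v_1 = 7^{−1} = 2 (mod 13).
  i = 2 (α = 6): (6−5)(6−2)(6−11)(6−1) = 1·4·(−5)·5 = −100 ≡ 4, so v_2 = 4^{−1} = 10 (mod 13).
  i = 3 (α = 2): (2−5)(2−6)(2−11)(2−1) = (−3)·(−4)·(−9)·1 = −108 ≡ 9, so v_3 = 9^{−1} = 3 (mod 13).
  i = 4 (α = 11): (11−5)(11−6)(11−2)(11−1) = 6·5·9·10 = 2700 ≡ 9, so v_4 = 9^{−1} = 3 (mod 13).
  i = 5 (α = 1): (1−5)(1−6)(1−2)(1−11) = (−4)·(−5)·(−1)·(−10) = 200 ≡ 5, so v_5 = 5^{−1} = 8 (mod 13).
  v = [2, 10, 3, 3, 8].
Step 2: syndromes of r = [0, 1, 10, 5, 9] (all sums mod 13).
  S_0 = Σ v_i r_i = 2·0 + 10·1 + 3·10 + 3·5 + 8·9 = 127 ≡ 10.
  S_1 = Σ v_i α_i r_i = 2·5·0 + 10·6·1 + 3·2·10 + 3·11·5 + 8·1·9 = 357 ≡ 6.
  α_i^2 mod 13 = [12, 10, 4, 4, 1].
  S_2 = Σ v_i α_i^2 r_i = 2·12·0 + 10·10·1 + 3·4·10 + 3·4·5 + 8·1·9 = 352 ≡ 1.
  S = (10, 6, 1) ≠ 0, so r is not a codeword (an error is present).
Step 3: locate the error. For a single error e at position i, S_ℓ = v_i·e·α_i^ℓ, so α_err = S_1/S_0.
  S_0^{−1} = 10^{−1} = 4 (mod 13), so α_err = 6·4 = 24 ≡ 11 = α_4. Error position i = 4.
  Consistency check: S_2/S_1 = 1·11 = 11 ≡ 11 = α_err ✓ (single-error assumption holds).
Step 4: error magnitude e = S_0/v_4 = S_0·∏_{j≠4}(α_4 − α_j) = 10·9 = 90 ≡ 12 (mod 13).
Step 5: correct position 4: c_4 = r_4 − e = 5 − 12 ≡ 6 (mod 13). Hence c = [0, 1, 10, 6, 9].
  Check: interpolating c through the α_i gives m(x) = 8 + 1·x (degree < 2) with m(α_i) = c_i for every i, so c is indeed a codeword.


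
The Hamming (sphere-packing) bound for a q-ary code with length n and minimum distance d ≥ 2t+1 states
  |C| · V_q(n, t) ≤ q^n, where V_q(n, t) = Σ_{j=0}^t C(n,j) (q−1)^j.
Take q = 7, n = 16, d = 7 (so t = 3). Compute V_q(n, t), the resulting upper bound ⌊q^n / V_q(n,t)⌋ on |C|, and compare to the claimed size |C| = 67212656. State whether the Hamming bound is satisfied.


V_q(n, t) = 125377, q^n = 33232930569601, Hamming bound = 265064011, |C| = 67212656 ≤ bound (satisfied).

Step 1: Compute V_q(n, t) = Σ_{j=0}^3 C(n, j) (q−1)^j.
  j = 0: C(16,0)·(6)^0 = 1·1 = 1.
  j = 1: C(16,1)·(6)^1 = 16·6 = 96.
  j = 2: C(16,2)·(6)^2 = 120·36 = 4320.
  j = 3: C(16,3)·(6)^3 = 560·216 = 120960.
  V_q(n, t) = 1 + 96 + 4320 + 120960 = 125377.
Step 2: q^n = 7^16 = 33232930569601.
Step 3: Hamming bound ⌊q^n / V_q(n,t)⌋ = ⌊33232930569601/125377⌋ = 265064011.
Step 4: Compare |C| = 67212656 to 265064011: satisfied.
The claimed |C| lies below the Hamming bound.


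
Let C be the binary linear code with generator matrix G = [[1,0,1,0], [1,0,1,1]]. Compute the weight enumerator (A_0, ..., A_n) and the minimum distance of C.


Weight distribution: A_0 = 1, A_1 = 1, A_2 = 1, A_3 = 1. Minimum distance d = 1.

Enumerate all 2^2 = 4 messages m ∈ F_2^2.
For each, compute codeword c = mG in F_2^4, then tally its weight.
  m = 00 → c = 0000, weight = 0.
  m = 10 → c = 1010, weight = 2.
  m = 01 → c = 1011, weight = 3.
  m = 11 → c = 0001, weight = 1.
Tally weights:
  weight 0: 1 codewords.
  weight 1: 1 codewords.
  weight 2: 1 codewords.
  weight 3: 1 codewords.
Minimum distance d = smallest w > 0 with A_w > 0 = 1.
Sanity: Σ A_w = 4 = 2^2 = 4 ✓.


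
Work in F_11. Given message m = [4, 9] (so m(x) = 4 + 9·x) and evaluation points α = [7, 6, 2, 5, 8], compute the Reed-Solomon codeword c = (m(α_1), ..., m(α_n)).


c = [1, 3, 0, 5, 10]

Message polynomial: m(x) = 4 + 9·x (mod 11).
For each evaluation point α_i, compute m(α_i) mod 11:
  α_1 = 7: Horner steps 9 → 1, so m(7) = 1.
  α_2 = 6: Horner steps 9 → 3, so m(6) = 3.
  α_3 = 2: Horner steps 9 → 0, so m(2) = 0.
  α_4 = 5: Horner steps 9 → 5, so m(5) = 5.
  α_5 = 8: Horner steps 9 → 10, so m(8) = 10.
Codeword c = [1, 3, 0, 5, 10] ∈ F_11^5.


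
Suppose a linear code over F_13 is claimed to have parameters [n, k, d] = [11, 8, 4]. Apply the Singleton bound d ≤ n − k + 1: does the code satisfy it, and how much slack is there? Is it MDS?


Singleton RHS = n − k + 1 = 4, slack = 0, bound satisfied, MDS.

Singleton bound: d ≤ n − k + 1.
Here n = 11, k = 8, so n − k + 1 = 4.
Given d = 4, check d ≤ 4: YES.
Slack = (n − k + 1) − d = 0.
The code is MDS (slack = 0).
Description: the claimed parameters are [11, 8, 4]_13; such a code would be MDS (meets Singleton bound).


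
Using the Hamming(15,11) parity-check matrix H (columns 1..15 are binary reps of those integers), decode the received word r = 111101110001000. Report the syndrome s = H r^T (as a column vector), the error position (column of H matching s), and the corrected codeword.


s = (0, 0, 0, 1)^T, error position = 1, corrected codeword c = 011101110001000

Compute s = H r^T mod 2 one row at a time:
  s_1 = 1 + 0 + 0 + 0 + 1 + 0 + 0 + 0 = 2 ≡ 0 (mod 2).
  s_2 = 1 + 0 + 1 + 1 + 1 + 0 + 0 + 0 = 4 ≡ 0 (mod 2).
  s_3 = 1 + 1 + 1 + 1 + 0 + 0 + 0 + 0 = 4 ≡ 0 (mod 2).
  s_4 = 1 + 1 + 0 + 1 + 0 + 0 + 0 + 0 = 3 ≡ 1 (mod 2).
s = (0, 0, 0, 1)^T — this equals column 1 of H (binary 0001), so error is at position 1.
Correct: flip bit 1 of r = 111101110001000 to get c = 011101110001000.


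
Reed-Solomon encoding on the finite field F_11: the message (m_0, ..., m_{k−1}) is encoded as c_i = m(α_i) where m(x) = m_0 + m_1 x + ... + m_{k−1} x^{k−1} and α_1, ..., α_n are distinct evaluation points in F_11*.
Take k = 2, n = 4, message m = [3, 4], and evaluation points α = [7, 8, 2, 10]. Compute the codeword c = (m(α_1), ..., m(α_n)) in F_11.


c = [9, 2, 0, 10]

Message polynomial: m(x) = 3 + 4·x (mod 11).
For each evaluation point α_i, compute m(α_i) mod 11:
  α_1 = 7: Horner steps 4 → 9, so m(7) = 9.
  α_2 = 8: Horner steps 4 → 2, so m(8) = 2.
  α_3 = 2: Horner steps 4 → 0, so m(2) = 0.
  α_4 = 10: Horner steps 4 → 10, so m(10) = 10.
Codeword c = [9, 2, 0, 10] ∈ F_11^4.
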